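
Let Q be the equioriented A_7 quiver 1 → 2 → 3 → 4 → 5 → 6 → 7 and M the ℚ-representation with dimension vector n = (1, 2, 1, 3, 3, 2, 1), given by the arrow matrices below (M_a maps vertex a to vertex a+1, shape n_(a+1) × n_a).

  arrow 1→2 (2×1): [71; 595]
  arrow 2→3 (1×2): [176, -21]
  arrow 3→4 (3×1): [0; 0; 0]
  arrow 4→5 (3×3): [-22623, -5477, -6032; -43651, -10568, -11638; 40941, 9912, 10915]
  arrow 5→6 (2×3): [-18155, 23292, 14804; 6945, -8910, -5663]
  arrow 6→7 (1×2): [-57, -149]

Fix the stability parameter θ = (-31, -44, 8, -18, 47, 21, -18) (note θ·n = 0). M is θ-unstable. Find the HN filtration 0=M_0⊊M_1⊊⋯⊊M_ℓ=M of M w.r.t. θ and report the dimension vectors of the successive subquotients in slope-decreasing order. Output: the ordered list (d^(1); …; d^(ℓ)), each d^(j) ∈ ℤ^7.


Interval decomposition of M: I[1,3], I[2,2], I[4,5], I[4,6], I[4,7].
HN type (ℓ=7): μ^(1)=47; μ^(2)=34; μ^(3)=50/3; μ^(4)=8; μ^(5)=-18; μ^(6)=-75/2; μ^(7)=-44

((0, 0, 0, 0, 1, 0, 0); (0, 0, 0, 0, 1, 1, 0); (0, 0, 0, 0, 1, 1, 1); (0, 0, 1, 0, 0, 0, 0); (0, 0, 0, 3, 0, 0, 0); (1, 1, 0, 0, 0, 0, 0); (0, 1, 0, 0, 0, 0, 0))


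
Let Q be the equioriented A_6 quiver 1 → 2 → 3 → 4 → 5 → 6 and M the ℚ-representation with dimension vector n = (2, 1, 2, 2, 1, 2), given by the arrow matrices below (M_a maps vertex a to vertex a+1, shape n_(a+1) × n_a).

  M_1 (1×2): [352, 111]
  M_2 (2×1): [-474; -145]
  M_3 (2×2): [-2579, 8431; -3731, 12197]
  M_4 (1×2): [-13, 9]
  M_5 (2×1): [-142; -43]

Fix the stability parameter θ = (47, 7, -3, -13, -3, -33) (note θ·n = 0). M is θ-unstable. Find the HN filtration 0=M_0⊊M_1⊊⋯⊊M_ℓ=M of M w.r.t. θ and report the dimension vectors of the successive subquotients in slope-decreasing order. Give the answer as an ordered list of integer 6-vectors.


Barcode: M ≅ I[1,1], I[1,6], I[3,4], I[6,6]. HN layers by μ_θ (4 steps, strictly decreasing):
  μ^(1)=47; μ^(2)=1/3; μ^(3)=-8; μ^(4)=-33

((1, 0, 0, 0, 0, 0); (1, 1, 1, 1, 1, 1); (0, 0, 1, 1, 0, 0); (0, 0, 0, 0, 0, 1))


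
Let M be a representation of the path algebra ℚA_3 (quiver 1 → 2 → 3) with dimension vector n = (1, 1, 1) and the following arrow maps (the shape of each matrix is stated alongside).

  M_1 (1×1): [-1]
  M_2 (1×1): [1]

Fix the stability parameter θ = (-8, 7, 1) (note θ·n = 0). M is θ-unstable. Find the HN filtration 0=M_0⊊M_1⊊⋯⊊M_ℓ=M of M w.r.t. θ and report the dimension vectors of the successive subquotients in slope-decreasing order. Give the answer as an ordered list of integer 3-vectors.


Barcode: M ≅ I[1,3]. HN layers by μ_θ (2 steps, strictly decreasing):
  μ^(1)=4; μ^(2)=-8

((0, 1, 1); (1, 0, 0))


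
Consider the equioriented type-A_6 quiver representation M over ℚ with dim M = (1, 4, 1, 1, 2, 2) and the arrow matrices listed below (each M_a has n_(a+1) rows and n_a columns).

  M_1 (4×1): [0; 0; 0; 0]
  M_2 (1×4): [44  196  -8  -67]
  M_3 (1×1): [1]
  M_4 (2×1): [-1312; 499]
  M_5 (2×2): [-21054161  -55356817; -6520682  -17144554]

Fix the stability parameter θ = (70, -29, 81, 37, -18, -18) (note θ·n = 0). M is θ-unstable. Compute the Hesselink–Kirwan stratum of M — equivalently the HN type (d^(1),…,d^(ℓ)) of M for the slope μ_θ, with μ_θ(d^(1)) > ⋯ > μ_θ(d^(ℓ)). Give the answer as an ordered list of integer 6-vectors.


Barcode: M ≅ I[1,1], I[2,2]^3, I[2,6], I[5,5], I[6,6]. HN layers by μ_θ (4 steps, strictly decreasing):
  μ^(1)=70; μ^(2)=41/2; μ^(3)=-18; μ^(4)=-29

((1, 0, 0, 0, 0, 0); (0, 0, 1, 1, 1, 1); (0, 0, 0, 0, 1, 1); (0, 4, 0, 0, 0, 0))


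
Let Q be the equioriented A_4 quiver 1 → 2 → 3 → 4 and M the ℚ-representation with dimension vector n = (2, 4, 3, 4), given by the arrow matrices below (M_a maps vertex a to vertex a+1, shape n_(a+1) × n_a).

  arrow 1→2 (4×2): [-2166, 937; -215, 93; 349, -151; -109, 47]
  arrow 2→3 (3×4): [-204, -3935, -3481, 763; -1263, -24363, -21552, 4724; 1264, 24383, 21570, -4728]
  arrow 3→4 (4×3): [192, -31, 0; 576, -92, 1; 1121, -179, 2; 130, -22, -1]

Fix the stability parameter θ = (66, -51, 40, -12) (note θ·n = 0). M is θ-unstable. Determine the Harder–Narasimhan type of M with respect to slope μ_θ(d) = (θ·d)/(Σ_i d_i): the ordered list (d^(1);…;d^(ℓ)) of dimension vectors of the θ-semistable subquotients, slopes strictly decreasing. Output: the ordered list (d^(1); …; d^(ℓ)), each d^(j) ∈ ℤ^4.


Interval decomposition of M: I[1,4]^2, I[2,2], I[2,4], I[4,4].
HN type (ℓ=4): μ^(1)=14; μ^(2)=15/2; μ^(3)=-12; μ^(4)=-51

((0, 0, 3, 3); (2, 2, 0, 0); (0, 0, 0, 1); (0, 2, 0, 0))


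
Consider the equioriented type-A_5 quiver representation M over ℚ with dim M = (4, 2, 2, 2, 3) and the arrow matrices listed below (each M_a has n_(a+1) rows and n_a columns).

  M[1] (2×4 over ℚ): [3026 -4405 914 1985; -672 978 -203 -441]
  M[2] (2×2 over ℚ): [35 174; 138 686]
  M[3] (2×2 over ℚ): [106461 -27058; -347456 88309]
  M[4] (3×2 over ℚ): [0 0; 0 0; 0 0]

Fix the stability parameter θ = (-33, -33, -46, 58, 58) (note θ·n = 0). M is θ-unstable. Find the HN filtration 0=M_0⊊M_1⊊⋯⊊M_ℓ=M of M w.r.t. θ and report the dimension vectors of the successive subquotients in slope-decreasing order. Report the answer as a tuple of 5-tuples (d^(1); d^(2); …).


Via rank(M_{q-1}∘⋯∘M_p): M ≅ I[1,1]^2, I[1,4]^2, I[5,5]^3.
μ_θ-semistable layers: μ^(1)=58; μ^(2)=-33; μ^(3)=-112/3

((0, 0, 0, 2, 3); (2, 0, 0, 0, 0); (2, 2, 2, 0, 0))


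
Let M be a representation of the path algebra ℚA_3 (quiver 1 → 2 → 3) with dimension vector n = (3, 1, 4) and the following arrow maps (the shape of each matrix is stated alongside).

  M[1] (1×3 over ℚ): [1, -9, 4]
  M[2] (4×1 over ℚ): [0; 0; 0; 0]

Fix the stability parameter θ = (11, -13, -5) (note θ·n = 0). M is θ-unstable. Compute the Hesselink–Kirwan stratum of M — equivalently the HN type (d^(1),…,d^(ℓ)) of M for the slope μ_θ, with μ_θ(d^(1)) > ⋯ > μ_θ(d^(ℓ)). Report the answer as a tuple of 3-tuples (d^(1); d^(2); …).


Interval decomposition of M: I[1,1]^2, I[1,2], I[3,3]^4.
HN type (ℓ=3): μ^(1)=11; μ^(2)=-1; μ^(3)=-5

((2, 0, 0); (1, 1, 0); (0, 0, 4))


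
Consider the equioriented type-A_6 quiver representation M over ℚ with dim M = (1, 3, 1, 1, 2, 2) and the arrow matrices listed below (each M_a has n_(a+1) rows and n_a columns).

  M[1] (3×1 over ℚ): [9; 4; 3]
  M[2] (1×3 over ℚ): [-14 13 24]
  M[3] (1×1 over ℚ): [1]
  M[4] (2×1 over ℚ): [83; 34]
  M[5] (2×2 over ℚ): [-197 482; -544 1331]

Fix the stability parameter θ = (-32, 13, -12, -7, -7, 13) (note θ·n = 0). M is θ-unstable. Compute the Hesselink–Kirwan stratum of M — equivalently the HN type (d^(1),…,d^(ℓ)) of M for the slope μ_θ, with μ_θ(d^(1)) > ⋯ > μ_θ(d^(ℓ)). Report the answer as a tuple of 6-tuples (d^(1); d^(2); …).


Barcode: M ≅ I[1,6], I[2,2]^2, I[5,6]. HN layers by μ_θ (4 steps, strictly decreasing):
  μ^(1)=13; μ^(2)=-13/4; μ^(3)=-7; μ^(4)=-32

((0, 2, 0, 0, 0, 2); (0, 1, 1, 1, 1, 0); (0, 0, 0, 0, 1, 0); (1, 0, 0, 0, 0, 0))


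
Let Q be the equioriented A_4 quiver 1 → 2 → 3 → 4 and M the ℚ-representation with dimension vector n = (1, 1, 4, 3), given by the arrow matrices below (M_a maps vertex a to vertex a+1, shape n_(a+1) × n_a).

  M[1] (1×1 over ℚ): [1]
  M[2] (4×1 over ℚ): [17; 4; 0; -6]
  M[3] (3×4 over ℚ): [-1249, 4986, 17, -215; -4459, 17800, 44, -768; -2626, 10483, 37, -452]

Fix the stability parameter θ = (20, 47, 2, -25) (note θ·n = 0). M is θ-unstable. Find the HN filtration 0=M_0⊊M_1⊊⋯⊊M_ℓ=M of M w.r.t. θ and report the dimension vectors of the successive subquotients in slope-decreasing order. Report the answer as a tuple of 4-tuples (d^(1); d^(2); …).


Barcode: M ≅ I[1,4], I[3,3], I[3,4]^2. HN layers by μ_θ (3 steps, strictly decreasing):
  μ^(1)=11; μ^(2)=2; μ^(3)=-23/2

((1, 1, 1, 1); (0, 0, 1, 0); (0, 0, 2, 2))


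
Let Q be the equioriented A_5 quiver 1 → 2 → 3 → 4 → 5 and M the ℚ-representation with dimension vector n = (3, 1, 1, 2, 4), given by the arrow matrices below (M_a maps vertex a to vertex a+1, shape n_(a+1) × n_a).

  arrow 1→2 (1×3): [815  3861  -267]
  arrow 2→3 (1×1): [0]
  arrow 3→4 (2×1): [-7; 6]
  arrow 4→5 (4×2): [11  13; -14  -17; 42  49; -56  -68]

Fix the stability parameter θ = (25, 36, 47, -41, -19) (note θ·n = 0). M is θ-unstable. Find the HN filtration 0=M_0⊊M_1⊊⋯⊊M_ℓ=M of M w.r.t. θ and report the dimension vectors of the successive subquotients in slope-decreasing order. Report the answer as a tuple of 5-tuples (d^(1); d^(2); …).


Interval decomposition of M: I[1,1]^2, I[1,2], I[3,5], I[4,5], I[5,5]^2.
HN type (ℓ=5): μ^(1)=36; μ^(2)=25; μ^(3)=-13/3; μ^(4)=-19; μ^(5)=-41

((0, 1, 0, 0, 0); (3, 0, 0, 0, 0); (0, 0, 1, 1, 1); (0, 0, 0, 0, 3); (0, 0, 0, 1, 0))


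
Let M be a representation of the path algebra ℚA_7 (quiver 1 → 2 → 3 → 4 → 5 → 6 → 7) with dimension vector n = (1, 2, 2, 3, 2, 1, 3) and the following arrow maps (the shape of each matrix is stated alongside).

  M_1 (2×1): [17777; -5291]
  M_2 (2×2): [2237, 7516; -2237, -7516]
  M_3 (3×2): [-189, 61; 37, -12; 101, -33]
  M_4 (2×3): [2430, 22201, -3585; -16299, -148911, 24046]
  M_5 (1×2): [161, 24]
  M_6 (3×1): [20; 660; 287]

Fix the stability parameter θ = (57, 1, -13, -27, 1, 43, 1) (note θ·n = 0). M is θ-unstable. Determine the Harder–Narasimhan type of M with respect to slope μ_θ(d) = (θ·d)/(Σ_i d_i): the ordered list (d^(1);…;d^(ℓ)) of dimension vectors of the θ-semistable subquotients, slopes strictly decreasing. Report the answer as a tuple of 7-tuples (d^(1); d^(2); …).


Via rank(M_{q-1}∘⋯∘M_p): M ≅ I[1,7], I[2,2], I[3,4], I[4,5], I[7,7]^2.
μ_θ-semistable layers: μ^(1)=22; μ^(2)=19/5; μ^(3)=1; μ^(4)=-20; μ^(5)=-27

((0, 0, 0, 0, 0, 1, 1); (1, 1, 1, 1, 1, 0, 0); (0, 1, 0, 0, 1, 0, 2); (0, 0, 1, 1, 0, 0, 0); (0, 0, 0, 1, 0, 0, 0))


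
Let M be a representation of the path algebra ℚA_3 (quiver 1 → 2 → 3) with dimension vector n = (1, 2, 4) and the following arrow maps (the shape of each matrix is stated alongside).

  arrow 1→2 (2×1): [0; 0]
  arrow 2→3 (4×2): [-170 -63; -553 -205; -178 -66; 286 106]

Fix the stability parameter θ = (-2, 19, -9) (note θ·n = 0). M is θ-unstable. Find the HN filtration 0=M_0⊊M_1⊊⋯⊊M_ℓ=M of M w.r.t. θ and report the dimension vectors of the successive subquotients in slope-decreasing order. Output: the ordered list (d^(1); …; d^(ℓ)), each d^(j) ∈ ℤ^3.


Interval decomposition of M: I[1,1], I[2,3]^2, I[3,3]^2.
HN type (ℓ=3): μ^(1)=5; μ^(2)=-2; μ^(3)=-9

((0, 2, 2); (1, 0, 0); (0, 0, 2))


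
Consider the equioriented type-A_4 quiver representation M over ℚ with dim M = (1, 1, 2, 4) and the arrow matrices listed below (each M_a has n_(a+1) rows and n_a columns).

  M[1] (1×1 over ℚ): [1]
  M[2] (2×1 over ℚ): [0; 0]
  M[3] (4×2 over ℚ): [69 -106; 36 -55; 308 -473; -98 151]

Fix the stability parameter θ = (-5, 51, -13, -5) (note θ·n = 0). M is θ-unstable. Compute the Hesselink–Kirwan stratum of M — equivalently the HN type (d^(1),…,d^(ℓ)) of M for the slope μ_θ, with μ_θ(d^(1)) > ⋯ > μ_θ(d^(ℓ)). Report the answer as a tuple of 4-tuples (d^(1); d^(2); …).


Interval decomposition of M: I[1,2], I[3,4]^2, I[4,4]^2.
HN type (ℓ=3): μ^(1)=51; μ^(2)=-5; μ^(3)=-13

((0, 1, 0, 0); (1, 0, 0, 4); (0, 0, 2, 0))


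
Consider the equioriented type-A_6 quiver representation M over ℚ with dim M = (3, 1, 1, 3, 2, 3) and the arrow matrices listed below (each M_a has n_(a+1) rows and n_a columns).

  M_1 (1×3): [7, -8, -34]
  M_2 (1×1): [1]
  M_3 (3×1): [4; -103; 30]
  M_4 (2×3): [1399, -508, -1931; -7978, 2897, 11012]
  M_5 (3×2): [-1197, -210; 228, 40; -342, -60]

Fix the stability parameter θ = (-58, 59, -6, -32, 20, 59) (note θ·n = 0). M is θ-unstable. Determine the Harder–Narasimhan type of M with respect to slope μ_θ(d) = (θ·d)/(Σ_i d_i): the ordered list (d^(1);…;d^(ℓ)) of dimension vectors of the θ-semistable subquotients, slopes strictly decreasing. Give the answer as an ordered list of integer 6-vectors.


Barcode: M ≅ I[1,1]^2, I[1,5], I[4,4], I[4,6], I[6,6]^2. HN layers by μ_θ (5 steps, strictly decreasing):
  μ^(1)=59; μ^(2)=20; μ^(3)=7; μ^(4)=-32; μ^(5)=-58

((0, 0, 0, 0, 0, 3); (0, 0, 0, 0, 2, 0); (0, 1, 1, 1, 0, 0); (0, 0, 0, 2, 0, 0); (3, 0, 0, 0, 0, 0))


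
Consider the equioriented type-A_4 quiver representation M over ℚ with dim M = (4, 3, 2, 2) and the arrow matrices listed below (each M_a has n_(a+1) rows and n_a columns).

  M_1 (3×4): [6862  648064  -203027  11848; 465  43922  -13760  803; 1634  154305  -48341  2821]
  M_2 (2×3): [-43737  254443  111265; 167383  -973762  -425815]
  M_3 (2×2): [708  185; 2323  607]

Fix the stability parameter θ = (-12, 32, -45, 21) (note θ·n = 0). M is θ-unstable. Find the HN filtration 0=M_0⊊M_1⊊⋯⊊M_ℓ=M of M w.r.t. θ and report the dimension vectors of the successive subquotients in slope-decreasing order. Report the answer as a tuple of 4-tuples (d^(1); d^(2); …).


Barcode: M ≅ I[1,1], I[1,2], I[1,4]^2. HN layers by μ_θ (4 steps, strictly decreasing):
  μ^(1)=32; μ^(2)=21; μ^(3)=-13/2; μ^(4)=-12

((0, 1, 0, 0); (0, 0, 0, 2); (0, 2, 2, 0); (4, 0, 0, 0))


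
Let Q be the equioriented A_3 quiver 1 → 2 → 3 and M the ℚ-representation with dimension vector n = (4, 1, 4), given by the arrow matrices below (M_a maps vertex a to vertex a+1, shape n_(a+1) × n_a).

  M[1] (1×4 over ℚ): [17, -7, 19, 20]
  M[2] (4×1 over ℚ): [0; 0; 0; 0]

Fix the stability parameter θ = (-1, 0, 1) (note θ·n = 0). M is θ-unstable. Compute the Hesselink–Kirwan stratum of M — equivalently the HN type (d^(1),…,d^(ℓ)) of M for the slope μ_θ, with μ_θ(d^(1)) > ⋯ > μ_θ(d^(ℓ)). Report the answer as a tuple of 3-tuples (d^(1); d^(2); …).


Interval decomposition of M: I[1,1]^3, I[1,2], I[3,3]^4.
HN type (ℓ=3): μ^(1)=1; μ^(2)=0; μ^(3)=-1

((0, 0, 4); (0, 1, 0); (4, 0, 0))


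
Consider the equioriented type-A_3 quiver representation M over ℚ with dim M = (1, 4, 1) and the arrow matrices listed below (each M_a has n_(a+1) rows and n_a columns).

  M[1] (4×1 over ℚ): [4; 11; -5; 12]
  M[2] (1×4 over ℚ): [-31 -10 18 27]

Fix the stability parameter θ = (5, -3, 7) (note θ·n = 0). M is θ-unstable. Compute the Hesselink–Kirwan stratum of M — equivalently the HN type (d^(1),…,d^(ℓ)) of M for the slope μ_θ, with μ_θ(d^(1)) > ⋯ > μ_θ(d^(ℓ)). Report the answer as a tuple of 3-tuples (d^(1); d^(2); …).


Via rank(M_{q-1}∘⋯∘M_p): M ≅ I[1,2], I[2,2]^2, I[2,3].
μ_θ-semistable layers: μ^(1)=7; μ^(2)=1; μ^(3)=-3

((0, 0, 1); (1, 1, 0); (0, 3, 0))


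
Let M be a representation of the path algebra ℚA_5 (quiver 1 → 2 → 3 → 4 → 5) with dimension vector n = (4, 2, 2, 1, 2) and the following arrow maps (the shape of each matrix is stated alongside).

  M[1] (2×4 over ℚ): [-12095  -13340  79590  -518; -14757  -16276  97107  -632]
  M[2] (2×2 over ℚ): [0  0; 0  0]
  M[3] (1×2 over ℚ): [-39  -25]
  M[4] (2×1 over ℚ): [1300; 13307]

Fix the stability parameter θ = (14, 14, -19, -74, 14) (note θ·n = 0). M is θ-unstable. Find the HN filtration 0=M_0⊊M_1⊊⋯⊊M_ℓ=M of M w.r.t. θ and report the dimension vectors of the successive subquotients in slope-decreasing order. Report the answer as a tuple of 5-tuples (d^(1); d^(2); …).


Via rank(M_{q-1}∘⋯∘M_p): M ≅ I[1,1]^2, I[1,2]^2, I[3,3], I[3,5], I[5,5].
μ_θ-semistable layers: μ^(1)=14; μ^(2)=-19; μ^(3)=-93/2

((4, 2, 0, 0, 2); (0, 0, 1, 0, 0); (0, 0, 1, 1, 0))


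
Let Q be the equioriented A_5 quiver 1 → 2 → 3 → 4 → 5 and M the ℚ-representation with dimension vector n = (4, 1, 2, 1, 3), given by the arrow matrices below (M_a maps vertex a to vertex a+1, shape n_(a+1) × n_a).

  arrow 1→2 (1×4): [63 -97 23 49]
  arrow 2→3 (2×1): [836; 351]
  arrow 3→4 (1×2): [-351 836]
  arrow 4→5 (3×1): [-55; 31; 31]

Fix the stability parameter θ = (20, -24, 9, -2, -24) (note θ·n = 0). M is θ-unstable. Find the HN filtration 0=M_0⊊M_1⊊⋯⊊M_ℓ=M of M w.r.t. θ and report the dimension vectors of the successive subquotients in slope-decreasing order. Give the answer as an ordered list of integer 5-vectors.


Interval decomposition of M: I[1,1]^3, I[1,3], I[3,5], I[5,5]^2.
HN type (ℓ=5): μ^(1)=20; μ^(2)=9; μ^(3)=-2; μ^(4)=-17/3; μ^(5)=-24

((3, 0, 0, 0, 0); (0, 0, 1, 0, 0); (1, 1, 0, 0, 0); (0, 0, 1, 1, 1); (0, 0, 0, 0, 2))


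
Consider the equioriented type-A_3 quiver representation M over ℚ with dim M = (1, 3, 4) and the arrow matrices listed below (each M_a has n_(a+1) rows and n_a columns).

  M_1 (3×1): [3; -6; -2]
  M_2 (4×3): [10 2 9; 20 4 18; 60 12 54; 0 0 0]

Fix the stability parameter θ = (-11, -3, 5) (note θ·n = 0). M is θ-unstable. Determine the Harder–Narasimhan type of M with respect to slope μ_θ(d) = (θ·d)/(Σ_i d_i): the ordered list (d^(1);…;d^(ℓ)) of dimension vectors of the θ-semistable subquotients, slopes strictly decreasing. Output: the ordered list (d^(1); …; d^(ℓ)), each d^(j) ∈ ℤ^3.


Interval decomposition of M: I[1,2], I[2,2], I[2,3], I[3,3]^3.
HN type (ℓ=3): μ^(1)=5; μ^(2)=-3; μ^(3)=-11

((0, 0, 4); (0, 3, 0); (1, 0, 0))


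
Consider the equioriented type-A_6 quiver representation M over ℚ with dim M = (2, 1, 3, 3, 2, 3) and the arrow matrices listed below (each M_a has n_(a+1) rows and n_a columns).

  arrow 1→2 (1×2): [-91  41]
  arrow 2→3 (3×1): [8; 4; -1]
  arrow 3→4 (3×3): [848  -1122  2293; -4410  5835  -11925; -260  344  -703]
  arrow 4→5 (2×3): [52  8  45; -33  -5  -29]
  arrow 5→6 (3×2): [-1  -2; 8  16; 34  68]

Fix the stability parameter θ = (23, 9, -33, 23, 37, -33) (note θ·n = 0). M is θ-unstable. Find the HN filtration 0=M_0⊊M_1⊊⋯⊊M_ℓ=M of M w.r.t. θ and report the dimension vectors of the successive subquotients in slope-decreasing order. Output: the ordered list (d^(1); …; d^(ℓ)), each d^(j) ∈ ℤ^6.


Barcode: M ≅ I[1,1], I[1,6], I[3,3], I[3,5], I[4,4], I[6,6]^2. HN layers by μ_θ (5 steps, strictly decreasing):
  μ^(1)=37; μ^(2)=23; μ^(3)=9; μ^(4)=-1/3; μ^(5)=-33

((0, 0, 0, 0, 1, 0); (1, 0, 0, 2, 0, 0); (0, 0, 0, 1, 1, 1); (1, 1, 1, 0, 0, 0); (0, 0, 2, 0, 0, 2))


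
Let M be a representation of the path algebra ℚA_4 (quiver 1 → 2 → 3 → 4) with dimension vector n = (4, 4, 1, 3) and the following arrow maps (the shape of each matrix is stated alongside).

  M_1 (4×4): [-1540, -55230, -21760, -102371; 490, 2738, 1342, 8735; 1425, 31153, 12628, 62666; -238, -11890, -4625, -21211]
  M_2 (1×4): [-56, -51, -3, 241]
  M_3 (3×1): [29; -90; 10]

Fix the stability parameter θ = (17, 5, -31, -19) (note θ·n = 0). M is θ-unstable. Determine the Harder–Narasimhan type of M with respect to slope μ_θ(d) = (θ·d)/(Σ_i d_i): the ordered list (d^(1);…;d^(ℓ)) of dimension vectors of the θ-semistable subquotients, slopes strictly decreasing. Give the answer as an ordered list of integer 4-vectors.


Via rank(M_{q-1}∘⋯∘M_p): M ≅ I[1,2]^3, I[1,4], I[4,4]^2.
μ_θ-semistable layers: μ^(1)=11; μ^(2)=-7; μ^(3)=-19

((3, 3, 0, 0); (1, 1, 1, 1); (0, 0, 0, 2))


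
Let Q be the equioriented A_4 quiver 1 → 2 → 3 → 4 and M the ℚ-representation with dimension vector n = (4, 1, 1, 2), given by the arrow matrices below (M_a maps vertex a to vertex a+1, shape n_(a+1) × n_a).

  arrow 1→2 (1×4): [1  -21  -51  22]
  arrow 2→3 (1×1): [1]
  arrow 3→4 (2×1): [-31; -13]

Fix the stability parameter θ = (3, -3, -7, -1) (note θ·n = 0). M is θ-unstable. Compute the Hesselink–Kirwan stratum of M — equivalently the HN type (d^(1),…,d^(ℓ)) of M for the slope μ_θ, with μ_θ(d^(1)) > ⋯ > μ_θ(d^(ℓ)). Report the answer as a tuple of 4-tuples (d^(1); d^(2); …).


Via rank(M_{q-1}∘⋯∘M_p): M ≅ I[1,1]^3, I[1,4], I[4,4].
μ_θ-semistable layers: μ^(1)=3; μ^(2)=-1; μ^(3)=-7/3

((3, 0, 0, 0); (0, 0, 0, 2); (1, 1, 1, 0))


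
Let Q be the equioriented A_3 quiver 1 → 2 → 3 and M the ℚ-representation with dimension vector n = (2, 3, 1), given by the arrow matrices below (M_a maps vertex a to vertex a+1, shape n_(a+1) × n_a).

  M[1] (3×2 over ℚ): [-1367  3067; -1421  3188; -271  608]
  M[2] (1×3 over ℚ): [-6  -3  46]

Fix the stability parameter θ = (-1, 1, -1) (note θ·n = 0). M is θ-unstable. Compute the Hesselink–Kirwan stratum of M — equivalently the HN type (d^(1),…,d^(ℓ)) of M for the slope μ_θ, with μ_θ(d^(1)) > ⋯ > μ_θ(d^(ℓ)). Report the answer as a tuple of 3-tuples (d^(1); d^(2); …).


Interval decomposition of M: I[1,2], I[1,3], I[2,2].
HN type (ℓ=3): μ^(1)=1; μ^(2)=0; μ^(3)=-1

((0, 2, 0); (0, 1, 1); (2, 0, 0))


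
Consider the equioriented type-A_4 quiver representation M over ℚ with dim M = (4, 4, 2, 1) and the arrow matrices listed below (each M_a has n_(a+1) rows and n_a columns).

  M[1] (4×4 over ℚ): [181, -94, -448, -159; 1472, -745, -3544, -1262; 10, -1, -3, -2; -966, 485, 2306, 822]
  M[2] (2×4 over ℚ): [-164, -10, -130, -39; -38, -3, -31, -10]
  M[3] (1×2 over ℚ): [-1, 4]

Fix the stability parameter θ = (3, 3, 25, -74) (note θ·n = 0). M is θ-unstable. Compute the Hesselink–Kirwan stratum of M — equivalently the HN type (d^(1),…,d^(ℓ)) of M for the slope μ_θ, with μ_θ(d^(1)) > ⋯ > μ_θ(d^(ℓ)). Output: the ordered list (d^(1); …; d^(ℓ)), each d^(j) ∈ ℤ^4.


Barcode: M ≅ I[1,2]^2, I[1,3], I[1,4]. HN layers by μ_θ (3 steps, strictly decreasing):
  μ^(1)=25; μ^(2)=3; μ^(3)=-43/4

((0, 0, 1, 0); (3, 3, 0, 0); (1, 1, 1, 1))


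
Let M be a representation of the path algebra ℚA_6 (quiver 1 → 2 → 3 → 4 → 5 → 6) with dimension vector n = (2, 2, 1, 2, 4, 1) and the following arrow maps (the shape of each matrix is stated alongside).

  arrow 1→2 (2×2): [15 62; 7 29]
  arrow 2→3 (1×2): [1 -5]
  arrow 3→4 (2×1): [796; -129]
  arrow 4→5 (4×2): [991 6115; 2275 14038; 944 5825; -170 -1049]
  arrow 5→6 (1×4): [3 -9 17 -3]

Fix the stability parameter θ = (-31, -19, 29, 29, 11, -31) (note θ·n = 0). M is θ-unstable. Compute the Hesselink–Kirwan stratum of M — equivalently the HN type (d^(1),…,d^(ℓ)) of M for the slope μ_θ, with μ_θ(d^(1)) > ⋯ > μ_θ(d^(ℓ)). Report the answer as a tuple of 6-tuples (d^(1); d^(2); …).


Via rank(M_{q-1}∘⋯∘M_p): M ≅ I[1,2], I[1,6], I[4,5], I[5,5]^2.
μ_θ-semistable layers: μ^(1)=20; μ^(2)=11; μ^(3)=19/2; μ^(4)=-19; μ^(5)=-31

((0, 0, 0, 1, 1, 0); (0, 0, 0, 0, 2, 0); (0, 0, 1, 1, 1, 1); (0, 2, 0, 0, 0, 0); (2, 0, 0, 0, 0, 0))


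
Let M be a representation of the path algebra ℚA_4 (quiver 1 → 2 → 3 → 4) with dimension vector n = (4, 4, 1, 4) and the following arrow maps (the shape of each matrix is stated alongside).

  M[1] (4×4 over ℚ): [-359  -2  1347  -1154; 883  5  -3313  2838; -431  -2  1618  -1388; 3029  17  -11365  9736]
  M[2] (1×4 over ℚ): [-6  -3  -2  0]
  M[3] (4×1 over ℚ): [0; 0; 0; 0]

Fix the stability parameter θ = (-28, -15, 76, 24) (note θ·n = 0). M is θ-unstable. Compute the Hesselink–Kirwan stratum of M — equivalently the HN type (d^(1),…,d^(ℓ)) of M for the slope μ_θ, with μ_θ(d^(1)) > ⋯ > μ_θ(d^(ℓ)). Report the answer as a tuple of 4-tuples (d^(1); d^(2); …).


Interval decomposition of M: I[1,2]^3, I[1,3], I[4,4]^4.
HN type (ℓ=4): μ^(1)=76; μ^(2)=24; μ^(3)=-15; μ^(4)=-28

((0, 0, 1, 0); (0, 0, 0, 4); (0, 4, 0, 0); (4, 0, 0, 0))


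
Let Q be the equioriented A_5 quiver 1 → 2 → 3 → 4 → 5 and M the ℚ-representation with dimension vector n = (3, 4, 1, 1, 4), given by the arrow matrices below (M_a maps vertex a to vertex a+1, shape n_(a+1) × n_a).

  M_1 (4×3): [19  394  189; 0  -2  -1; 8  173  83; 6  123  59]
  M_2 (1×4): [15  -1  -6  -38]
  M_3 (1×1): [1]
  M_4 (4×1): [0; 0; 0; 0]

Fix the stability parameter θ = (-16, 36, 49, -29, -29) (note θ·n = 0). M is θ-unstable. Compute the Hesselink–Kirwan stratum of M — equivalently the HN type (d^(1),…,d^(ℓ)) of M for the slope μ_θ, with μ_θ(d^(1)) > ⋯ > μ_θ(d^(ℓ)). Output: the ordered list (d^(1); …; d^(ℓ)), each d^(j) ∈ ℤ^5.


Interval decomposition of M: I[1,2]^2, I[1,4], I[2,2], I[5,5]^4.
HN type (ℓ=4): μ^(1)=36; μ^(2)=56/3; μ^(3)=-16; μ^(4)=-29

((0, 3, 0, 0, 0); (0, 1, 1, 1, 0); (3, 0, 0, 0, 0); (0, 0, 0, 0, 4))


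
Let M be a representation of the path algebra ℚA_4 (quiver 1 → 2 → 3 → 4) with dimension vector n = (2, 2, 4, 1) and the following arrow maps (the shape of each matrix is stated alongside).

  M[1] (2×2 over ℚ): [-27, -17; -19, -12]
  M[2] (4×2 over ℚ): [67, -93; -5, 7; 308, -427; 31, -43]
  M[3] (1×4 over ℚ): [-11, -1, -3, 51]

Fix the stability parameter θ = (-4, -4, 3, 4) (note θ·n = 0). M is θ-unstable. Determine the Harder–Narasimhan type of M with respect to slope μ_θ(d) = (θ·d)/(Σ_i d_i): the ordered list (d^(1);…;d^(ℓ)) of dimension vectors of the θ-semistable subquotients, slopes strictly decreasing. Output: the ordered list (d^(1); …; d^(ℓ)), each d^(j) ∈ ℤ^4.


Interval decomposition of M: I[1,3], I[1,4], I[3,3]^2.
HN type (ℓ=3): μ^(1)=4; μ^(2)=3; μ^(3)=-4

((0, 0, 0, 1); (0, 0, 4, 0); (2, 2, 0, 0))


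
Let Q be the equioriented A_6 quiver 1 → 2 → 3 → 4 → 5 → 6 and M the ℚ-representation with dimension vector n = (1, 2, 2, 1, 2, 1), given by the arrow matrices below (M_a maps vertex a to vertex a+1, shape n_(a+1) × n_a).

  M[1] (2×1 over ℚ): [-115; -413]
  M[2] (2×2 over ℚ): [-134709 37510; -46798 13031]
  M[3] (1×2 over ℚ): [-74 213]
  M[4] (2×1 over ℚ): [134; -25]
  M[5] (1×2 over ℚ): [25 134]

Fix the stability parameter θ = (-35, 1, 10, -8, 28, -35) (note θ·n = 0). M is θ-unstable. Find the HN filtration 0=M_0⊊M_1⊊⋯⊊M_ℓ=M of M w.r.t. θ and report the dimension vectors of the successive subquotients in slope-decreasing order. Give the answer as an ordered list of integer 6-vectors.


Interval decomposition of M: I[1,5], I[2,3], I[5,6].
HN type (ℓ=5): μ^(1)=28; μ^(2)=10; μ^(3)=1; μ^(4)=-7/2; μ^(5)=-35

((0, 0, 0, 0, 1, 0); (0, 0, 1, 0, 0, 0); (0, 2, 1, 1, 0, 0); (0, 0, 0, 0, 1, 1); (1, 0, 0, 0, 0, 0))


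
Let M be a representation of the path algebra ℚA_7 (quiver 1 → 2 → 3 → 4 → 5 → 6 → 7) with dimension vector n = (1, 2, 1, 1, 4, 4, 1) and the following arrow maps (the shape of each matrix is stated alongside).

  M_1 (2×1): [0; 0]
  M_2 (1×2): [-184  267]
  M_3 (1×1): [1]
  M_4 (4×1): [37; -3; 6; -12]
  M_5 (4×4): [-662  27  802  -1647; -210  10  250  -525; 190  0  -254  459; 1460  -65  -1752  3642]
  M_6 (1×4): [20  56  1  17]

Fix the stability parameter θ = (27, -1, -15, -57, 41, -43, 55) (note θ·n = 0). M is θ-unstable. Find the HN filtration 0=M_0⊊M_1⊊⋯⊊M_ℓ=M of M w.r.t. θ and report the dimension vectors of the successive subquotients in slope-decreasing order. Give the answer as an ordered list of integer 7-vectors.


Barcode: M ≅ I[1,1], I[2,2], I[2,7], I[5,5]^2, I[5,6], I[6,6]^2. HN layers by μ_θ (6 steps, strictly decreasing):
  μ^(1)=55; μ^(2)=41; μ^(3)=27; μ^(4)=-1; μ^(5)=-73/3; μ^(6)=-43

((0, 0, 0, 0, 0, 0, 1); (0, 0, 0, 0, 2, 0, 0); (1, 0, 0, 0, 0, 0, 0); (0, 1, 0, 0, 2, 2, 0); (0, 1, 1, 1, 0, 0, 0); (0, 0, 0, 0, 0, 2, 0))


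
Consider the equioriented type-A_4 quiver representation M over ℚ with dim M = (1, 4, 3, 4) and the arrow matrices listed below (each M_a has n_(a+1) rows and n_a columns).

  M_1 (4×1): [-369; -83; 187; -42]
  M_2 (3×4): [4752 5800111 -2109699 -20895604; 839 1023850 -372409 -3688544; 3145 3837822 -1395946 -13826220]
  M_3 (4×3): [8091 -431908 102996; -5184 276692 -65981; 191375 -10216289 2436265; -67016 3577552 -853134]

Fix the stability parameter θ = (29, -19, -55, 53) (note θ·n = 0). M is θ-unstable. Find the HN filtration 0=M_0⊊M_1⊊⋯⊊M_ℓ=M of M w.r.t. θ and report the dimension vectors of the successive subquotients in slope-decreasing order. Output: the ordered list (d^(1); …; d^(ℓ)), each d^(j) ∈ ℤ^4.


Interval decomposition of M: I[1,4], I[2,2], I[2,4]^2, I[4,4].
HN type (ℓ=4): μ^(1)=53; μ^(2)=-15; μ^(3)=-19; μ^(4)=-37

((0, 0, 0, 4); (1, 1, 1, 0); (0, 1, 0, 0); (0, 2, 2, 0))


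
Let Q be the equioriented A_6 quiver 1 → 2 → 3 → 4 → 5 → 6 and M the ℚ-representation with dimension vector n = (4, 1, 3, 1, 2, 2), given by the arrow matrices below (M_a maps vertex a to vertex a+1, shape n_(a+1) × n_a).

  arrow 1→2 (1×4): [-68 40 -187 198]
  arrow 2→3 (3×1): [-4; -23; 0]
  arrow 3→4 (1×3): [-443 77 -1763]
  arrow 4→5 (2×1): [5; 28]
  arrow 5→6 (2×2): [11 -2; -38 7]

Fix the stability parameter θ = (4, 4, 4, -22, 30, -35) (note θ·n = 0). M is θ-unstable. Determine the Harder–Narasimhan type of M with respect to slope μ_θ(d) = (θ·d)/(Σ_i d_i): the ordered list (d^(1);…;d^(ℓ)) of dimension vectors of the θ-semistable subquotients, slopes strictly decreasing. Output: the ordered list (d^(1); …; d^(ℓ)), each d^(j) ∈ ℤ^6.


Via rank(M_{q-1}∘⋯∘M_p): M ≅ I[1,1]^3, I[1,6], I[3,3]^2, I[5,6].
μ_θ-semistable layers: μ^(1)=4; μ^(2)=-5/2

((3, 0, 2, 0, 0, 0); (1, 1, 1, 1, 2, 2))


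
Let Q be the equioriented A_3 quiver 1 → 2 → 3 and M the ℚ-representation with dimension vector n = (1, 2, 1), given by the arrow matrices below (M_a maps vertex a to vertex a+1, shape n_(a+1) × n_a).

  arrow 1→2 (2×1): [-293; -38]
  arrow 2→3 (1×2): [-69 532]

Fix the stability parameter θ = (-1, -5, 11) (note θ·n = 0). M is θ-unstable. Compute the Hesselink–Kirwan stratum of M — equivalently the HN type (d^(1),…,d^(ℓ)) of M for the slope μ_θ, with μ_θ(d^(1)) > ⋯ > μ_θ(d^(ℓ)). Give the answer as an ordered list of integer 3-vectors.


Via rank(M_{q-1}∘⋯∘M_p): M ≅ I[1,3], I[2,2].
μ_θ-semistable layers: μ^(1)=11; μ^(2)=-3; μ^(3)=-5

((0, 0, 1); (1, 1, 0); (0, 1, 0))


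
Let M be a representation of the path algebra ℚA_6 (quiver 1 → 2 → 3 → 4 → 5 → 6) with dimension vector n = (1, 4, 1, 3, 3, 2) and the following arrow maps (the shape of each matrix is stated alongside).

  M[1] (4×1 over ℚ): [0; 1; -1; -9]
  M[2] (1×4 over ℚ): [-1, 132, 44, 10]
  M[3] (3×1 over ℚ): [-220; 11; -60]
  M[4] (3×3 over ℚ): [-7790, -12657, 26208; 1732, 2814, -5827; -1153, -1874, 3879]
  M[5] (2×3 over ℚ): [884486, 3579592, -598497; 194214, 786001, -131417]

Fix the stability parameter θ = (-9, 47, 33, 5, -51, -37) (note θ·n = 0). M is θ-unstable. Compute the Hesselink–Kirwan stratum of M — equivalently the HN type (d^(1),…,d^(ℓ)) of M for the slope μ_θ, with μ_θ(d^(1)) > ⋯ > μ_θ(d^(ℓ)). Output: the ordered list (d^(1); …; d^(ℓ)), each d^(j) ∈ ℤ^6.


Interval decomposition of M: I[1,6], I[2,2]^3, I[4,5], I[4,6].
HN type (ℓ=5): μ^(1)=47; μ^(2)=-3/5; μ^(3)=-9; μ^(4)=-23; μ^(5)=-83/3

((0, 3, 0, 0, 0, 0); (0, 1, 1, 1, 1, 1); (1, 0, 0, 0, 0, 0); (0, 0, 0, 1, 1, 0); (0, 0, 0, 1, 1, 1))


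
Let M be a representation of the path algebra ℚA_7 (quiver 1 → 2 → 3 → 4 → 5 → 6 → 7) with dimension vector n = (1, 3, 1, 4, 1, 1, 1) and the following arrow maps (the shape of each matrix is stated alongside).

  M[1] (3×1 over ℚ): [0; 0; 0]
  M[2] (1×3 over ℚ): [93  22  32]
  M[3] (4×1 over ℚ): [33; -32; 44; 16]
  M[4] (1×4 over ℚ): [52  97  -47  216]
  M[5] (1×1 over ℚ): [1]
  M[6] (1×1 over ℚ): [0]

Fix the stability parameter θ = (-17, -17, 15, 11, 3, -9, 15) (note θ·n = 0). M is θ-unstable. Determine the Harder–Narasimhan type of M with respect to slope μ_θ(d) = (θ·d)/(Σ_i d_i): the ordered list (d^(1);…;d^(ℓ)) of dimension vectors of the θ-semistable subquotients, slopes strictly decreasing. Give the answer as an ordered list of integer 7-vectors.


Via rank(M_{q-1}∘⋯∘M_p): M ≅ I[1,1], I[2,2]^2, I[2,4], I[4,4]^2, I[4,6], I[7,7].
μ_θ-semistable layers: μ^(1)=15; μ^(2)=13; μ^(3)=11; μ^(4)=5/3; μ^(5)=-17

((0, 0, 0, 0, 0, 0, 1); (0, 0, 1, 1, 0, 0, 0); (0, 0, 0, 2, 0, 0, 0); (0, 0, 0, 1, 1, 1, 0); (1, 3, 0, 0, 0, 0, 0))


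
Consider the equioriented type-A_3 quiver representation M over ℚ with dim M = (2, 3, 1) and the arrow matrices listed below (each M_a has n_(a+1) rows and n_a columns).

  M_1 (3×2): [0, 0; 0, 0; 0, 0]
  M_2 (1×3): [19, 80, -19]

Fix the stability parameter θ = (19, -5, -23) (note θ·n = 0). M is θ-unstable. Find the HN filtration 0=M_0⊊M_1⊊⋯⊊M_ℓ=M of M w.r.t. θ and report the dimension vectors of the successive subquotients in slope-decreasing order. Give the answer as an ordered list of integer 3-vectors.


Interval decomposition of M: I[1,1]^2, I[2,2]^2, I[2,3].
HN type (ℓ=3): μ^(1)=19; μ^(2)=-5; μ^(3)=-14

((2, 0, 0); (0, 2, 0); (0, 1, 1))


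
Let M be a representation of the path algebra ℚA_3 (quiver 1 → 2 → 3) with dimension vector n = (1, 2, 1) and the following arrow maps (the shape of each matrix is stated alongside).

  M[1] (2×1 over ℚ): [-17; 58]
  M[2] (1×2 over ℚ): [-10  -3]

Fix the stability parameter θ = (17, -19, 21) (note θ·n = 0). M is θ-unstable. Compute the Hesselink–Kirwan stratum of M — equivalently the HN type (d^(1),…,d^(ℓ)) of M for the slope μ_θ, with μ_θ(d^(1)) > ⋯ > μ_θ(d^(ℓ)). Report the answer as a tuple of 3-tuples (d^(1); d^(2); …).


Barcode: M ≅ I[1,3], I[2,2]. HN layers by μ_θ (3 steps, strictly decreasing):
  μ^(1)=21; μ^(2)=-1; μ^(3)=-19

((0, 0, 1); (1, 1, 0); (0, 1, 0))


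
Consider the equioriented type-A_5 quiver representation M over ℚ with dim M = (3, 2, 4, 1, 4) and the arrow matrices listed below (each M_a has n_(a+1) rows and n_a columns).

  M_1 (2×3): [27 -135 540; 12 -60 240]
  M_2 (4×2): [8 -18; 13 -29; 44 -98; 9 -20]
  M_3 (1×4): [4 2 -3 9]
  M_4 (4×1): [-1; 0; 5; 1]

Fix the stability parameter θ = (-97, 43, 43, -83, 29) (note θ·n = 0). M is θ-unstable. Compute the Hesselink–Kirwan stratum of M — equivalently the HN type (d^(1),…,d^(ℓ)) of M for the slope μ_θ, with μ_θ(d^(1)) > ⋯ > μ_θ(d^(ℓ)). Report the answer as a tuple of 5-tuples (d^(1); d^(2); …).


Interval decomposition of M: I[1,1]^2, I[1,5], I[2,3], I[3,3]^2, I[5,5]^3.
HN type (ℓ=4): μ^(1)=43; μ^(2)=29; μ^(3)=1; μ^(4)=-97

((0, 1, 3, 0, 0); (0, 0, 0, 0, 4); (0, 1, 1, 1, 0); (3, 0, 0, 0, 0))


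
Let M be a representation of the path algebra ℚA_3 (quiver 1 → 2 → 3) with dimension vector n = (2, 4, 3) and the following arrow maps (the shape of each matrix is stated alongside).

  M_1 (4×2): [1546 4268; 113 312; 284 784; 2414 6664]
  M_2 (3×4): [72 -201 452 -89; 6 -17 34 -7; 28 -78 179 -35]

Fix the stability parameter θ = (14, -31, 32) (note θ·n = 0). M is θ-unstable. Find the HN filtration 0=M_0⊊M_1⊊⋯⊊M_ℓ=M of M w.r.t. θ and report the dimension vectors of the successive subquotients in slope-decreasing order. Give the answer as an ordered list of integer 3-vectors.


Barcode: M ≅ I[1,3]^2, I[2,2], I[2,3]. HN layers by μ_θ (3 steps, strictly decreasing):
  μ^(1)=32; μ^(2)=-17/2; μ^(3)=-31

((0, 0, 3); (2, 2, 0); (0, 2, 0))


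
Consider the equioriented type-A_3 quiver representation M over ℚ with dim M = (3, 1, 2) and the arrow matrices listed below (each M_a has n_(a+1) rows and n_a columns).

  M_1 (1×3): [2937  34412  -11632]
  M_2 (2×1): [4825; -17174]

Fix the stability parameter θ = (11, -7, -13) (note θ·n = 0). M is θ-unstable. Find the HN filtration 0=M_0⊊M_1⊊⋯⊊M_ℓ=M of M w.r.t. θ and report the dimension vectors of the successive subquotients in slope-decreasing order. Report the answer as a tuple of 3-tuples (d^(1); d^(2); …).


Interval decomposition of M: I[1,1]^2, I[1,3], I[3,3].
HN type (ℓ=3): μ^(1)=11; μ^(2)=-3; μ^(3)=-13

((2, 0, 0); (1, 1, 1); (0, 0, 1))


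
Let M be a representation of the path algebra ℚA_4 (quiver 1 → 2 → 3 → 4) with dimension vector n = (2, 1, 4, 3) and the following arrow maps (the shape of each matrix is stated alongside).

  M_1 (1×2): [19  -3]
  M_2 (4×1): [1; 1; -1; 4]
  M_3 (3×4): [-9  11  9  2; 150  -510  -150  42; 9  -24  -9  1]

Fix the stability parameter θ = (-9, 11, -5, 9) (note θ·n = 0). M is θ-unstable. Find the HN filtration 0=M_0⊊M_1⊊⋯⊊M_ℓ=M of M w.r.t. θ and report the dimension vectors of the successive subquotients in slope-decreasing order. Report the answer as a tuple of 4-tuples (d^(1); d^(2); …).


Interval decomposition of M: I[1,1], I[1,4], I[3,3], I[3,4]^2.
HN type (ℓ=4): μ^(1)=9; μ^(2)=3; μ^(3)=-5; μ^(4)=-9

((0, 0, 0, 3); (0, 1, 1, 0); (0, 0, 3, 0); (2, 0, 0, 0))


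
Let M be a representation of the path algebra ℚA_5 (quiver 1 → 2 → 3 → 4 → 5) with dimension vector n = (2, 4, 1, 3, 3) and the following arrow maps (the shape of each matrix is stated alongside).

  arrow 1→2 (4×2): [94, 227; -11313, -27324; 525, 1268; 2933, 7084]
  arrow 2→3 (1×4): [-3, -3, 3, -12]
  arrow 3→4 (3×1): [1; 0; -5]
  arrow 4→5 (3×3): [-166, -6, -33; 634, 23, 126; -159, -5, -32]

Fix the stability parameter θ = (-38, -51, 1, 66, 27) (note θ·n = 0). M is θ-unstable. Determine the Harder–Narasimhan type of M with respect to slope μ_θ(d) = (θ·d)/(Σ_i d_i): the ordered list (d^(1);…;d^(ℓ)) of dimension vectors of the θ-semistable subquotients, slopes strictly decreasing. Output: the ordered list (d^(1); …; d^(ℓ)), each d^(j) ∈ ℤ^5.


Via rank(M_{q-1}∘⋯∘M_p): M ≅ I[1,2], I[1,5], I[2,2]^2, I[4,5]^2.
μ_θ-semistable layers: μ^(1)=93/2; μ^(2)=1; μ^(3)=-89/2; μ^(4)=-51

((0, 0, 0, 3, 3); (0, 0, 1, 0, 0); (2, 2, 0, 0, 0); (0, 2, 0, 0, 0))


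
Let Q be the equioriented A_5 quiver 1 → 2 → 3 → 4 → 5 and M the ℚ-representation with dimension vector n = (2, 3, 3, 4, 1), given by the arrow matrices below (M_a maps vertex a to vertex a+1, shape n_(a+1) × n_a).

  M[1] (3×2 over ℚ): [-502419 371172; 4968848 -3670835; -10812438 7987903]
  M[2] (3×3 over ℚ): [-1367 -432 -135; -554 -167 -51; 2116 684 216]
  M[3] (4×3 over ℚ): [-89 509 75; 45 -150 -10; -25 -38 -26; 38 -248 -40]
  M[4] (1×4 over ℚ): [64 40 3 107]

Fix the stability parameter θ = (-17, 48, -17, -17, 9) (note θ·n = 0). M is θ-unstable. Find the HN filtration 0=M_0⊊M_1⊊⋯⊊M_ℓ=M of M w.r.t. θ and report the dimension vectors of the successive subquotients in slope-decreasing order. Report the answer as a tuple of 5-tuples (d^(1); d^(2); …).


Via rank(M_{q-1}∘⋯∘M_p): M ≅ I[1,2], I[1,5], I[2,4], I[3,3], I[4,4]^2.
μ_θ-semistable layers: μ^(1)=48; μ^(2)=9; μ^(3)=14/3; μ^(4)=-17

((0, 1, 0, 0, 0); (0, 0, 0, 0, 1); (0, 2, 2, 2, 0); (2, 0, 1, 2, 0))


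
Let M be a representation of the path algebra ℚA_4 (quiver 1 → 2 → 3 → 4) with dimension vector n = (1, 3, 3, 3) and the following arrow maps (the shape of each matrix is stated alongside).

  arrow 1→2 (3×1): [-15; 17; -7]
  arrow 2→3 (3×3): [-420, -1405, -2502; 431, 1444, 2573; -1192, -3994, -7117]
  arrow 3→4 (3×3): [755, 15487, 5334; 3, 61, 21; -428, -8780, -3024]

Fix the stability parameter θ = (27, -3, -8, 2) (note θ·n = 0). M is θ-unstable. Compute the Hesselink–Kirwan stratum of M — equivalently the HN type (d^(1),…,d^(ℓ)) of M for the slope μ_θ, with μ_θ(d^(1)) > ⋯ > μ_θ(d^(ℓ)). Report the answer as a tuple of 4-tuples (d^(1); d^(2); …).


Interval decomposition of M: I[1,4], I[2,3], I[2,4], I[4,4].
HN type (ℓ=3): μ^(1)=9/2; μ^(2)=2; μ^(3)=-11/2

((1, 1, 1, 1); (0, 0, 0, 2); (0, 2, 2, 0))


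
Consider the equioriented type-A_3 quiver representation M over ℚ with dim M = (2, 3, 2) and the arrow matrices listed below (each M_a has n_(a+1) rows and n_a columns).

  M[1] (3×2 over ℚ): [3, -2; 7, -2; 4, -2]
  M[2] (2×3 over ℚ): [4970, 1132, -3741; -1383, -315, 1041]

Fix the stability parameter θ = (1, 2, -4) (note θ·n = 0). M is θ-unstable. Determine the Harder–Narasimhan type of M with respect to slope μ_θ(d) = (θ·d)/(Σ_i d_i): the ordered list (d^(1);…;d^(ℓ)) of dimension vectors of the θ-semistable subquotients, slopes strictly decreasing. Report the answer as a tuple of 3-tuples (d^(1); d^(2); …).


Interval decomposition of M: I[1,2], I[1,3], I[2,3].
HN type (ℓ=4): μ^(1)=2; μ^(2)=1; μ^(3)=-1/3; μ^(4)=-1

((0, 1, 0); (1, 0, 0); (1, 1, 1); (0, 1, 1))
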